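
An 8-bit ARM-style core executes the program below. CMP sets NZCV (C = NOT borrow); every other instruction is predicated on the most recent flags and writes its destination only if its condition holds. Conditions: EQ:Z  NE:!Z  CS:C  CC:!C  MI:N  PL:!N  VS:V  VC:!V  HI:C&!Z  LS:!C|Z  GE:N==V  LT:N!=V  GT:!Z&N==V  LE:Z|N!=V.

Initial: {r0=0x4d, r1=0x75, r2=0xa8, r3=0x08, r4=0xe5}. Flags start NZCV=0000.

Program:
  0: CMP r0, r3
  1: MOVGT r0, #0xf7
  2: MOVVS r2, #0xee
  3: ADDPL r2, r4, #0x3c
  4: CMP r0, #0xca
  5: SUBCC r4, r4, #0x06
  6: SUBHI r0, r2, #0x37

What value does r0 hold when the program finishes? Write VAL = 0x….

0: ✓ CMP  NZCV=0010
1: ✓ MOVGT  r0←0xf7
2: · MOVVS
3: ✓ ADDPL  r2←0x21
4: ✓ CMP  NZCV=0010
5: · SUBCC
6: ✓ SUBHI  r0←0xea

VAL = 0xea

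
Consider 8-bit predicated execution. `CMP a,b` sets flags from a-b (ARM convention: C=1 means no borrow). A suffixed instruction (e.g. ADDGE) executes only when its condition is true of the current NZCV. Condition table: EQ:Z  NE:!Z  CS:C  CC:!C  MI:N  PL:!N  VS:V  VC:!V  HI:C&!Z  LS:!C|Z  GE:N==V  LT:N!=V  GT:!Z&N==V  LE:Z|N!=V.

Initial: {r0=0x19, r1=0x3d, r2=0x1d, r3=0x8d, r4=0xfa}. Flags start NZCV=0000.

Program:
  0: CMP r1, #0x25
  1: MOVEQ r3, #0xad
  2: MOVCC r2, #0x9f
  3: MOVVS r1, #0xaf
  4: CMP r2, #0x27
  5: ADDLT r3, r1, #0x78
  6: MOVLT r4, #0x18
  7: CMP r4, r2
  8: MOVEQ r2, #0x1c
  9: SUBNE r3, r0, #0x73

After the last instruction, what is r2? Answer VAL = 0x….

VAL = 0x1d

[0] flags=0010 → (cmp)
[1] flags=0010 EQ?F → skip
[2] flags=0010 CC?F → skip
[3] flags=0010 VS?F → skip
[4] flags=1000 → (cmp)
[5] flags=1000 LT?T → r3=0xb5
[6] flags=1000 LT?T → r4=0x18
[7] flags=1000 → (cmp)
[8] flags=1000 EQ?F → skip
[9] flags=1000 NE?T → r3=0xa6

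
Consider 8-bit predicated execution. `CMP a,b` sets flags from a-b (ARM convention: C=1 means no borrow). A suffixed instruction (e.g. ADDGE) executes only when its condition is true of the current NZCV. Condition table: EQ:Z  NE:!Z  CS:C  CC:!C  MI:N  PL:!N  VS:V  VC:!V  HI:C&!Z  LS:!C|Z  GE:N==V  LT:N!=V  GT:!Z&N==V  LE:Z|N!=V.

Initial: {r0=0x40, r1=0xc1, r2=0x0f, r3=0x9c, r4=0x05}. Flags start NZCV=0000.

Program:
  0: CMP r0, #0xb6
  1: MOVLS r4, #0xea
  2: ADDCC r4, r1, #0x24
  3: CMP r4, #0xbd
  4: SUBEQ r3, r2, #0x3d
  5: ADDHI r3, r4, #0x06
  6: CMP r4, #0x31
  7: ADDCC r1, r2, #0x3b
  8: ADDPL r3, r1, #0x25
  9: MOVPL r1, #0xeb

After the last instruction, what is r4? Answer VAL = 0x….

VAL = 0xe5

[0] flags=1001 → (cmp)
[1] flags=1001 LS?T → r4=0xea
[2] flags=1001 CC?T → r4=0xe5
[3] flags=0010 → (cmp)
[4] flags=0010 EQ?F → skip
[5] flags=0010 HI?T → r3=0xeb
[6] flags=1010 → (cmp)
[7] flags=1010 CC?F → skip
[8] flags=1010 PL?F → skip
[9] flags=1010 PL?F → skip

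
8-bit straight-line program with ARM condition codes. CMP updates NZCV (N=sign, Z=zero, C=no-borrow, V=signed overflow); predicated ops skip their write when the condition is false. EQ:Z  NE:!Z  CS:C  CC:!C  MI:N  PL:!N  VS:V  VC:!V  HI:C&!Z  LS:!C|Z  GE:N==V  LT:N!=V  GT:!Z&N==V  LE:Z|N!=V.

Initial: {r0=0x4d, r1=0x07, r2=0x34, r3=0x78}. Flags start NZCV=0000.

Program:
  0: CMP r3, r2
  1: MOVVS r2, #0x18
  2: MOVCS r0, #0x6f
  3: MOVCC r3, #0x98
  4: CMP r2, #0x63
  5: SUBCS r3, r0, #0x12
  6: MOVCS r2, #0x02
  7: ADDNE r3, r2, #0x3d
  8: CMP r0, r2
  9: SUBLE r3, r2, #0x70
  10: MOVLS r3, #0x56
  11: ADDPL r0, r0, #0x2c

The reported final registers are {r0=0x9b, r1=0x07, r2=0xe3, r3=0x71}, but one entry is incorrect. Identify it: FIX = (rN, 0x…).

FIX = (r2, 0x34)

0: ✓ CMP  NZCV=0010
1: · MOVVS
2: ✓ MOVCS  r0←0x6f
3: · MOVCC
4: ✓ CMP  NZCV=1000
5: · SUBCS
6: · MOVCS
7: ✓ ADDNE  r3←0x71
8: ✓ CMP  NZCV=0010
9: · SUBLE
10: · MOVLS
11: ✓ ADDPL  r0←0x9b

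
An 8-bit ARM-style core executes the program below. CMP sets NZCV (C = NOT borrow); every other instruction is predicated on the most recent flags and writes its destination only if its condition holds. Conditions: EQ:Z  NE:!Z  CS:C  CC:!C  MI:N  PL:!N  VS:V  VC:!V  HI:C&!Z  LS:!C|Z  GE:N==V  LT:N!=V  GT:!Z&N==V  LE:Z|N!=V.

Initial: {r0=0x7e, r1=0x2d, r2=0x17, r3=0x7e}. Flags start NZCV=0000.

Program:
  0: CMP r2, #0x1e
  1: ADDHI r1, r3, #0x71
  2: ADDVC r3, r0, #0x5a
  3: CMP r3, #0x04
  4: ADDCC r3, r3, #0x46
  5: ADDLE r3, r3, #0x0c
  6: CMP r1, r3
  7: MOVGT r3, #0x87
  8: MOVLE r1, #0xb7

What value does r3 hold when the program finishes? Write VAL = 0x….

0: ✓ CMP  NZCV=1000
1: · ADDHI
2: ✓ ADDVC  r3←0xd8
3: ✓ CMP  NZCV=1010
4: · ADDCC
5: ✓ ADDLE  r3←0xe4
6: ✓ CMP  NZCV=0000
7: ✓ MOVGT  r3←0x87
8: · MOVLE

VAL = 0x87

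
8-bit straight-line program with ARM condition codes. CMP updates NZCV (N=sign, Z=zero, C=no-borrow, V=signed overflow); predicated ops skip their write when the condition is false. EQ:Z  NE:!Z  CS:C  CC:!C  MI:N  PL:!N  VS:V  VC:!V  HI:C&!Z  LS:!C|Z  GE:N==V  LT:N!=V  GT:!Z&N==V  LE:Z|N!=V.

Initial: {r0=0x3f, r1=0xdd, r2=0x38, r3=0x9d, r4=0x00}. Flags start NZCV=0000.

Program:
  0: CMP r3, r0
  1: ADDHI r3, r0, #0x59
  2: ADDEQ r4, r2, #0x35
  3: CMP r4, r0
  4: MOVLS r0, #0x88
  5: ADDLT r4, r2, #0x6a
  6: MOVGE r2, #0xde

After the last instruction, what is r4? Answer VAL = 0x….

VAL = 0xa2

0: ✓ CMP  NZCV=0011
1: ✓ ADDHI  r3←0x98
2: · ADDEQ
3: ✓ CMP  NZCV=1000
4: ✓ MOVLS  r0←0x88
5: ✓ ADDLT  r4←0xa2
6: · MOVGE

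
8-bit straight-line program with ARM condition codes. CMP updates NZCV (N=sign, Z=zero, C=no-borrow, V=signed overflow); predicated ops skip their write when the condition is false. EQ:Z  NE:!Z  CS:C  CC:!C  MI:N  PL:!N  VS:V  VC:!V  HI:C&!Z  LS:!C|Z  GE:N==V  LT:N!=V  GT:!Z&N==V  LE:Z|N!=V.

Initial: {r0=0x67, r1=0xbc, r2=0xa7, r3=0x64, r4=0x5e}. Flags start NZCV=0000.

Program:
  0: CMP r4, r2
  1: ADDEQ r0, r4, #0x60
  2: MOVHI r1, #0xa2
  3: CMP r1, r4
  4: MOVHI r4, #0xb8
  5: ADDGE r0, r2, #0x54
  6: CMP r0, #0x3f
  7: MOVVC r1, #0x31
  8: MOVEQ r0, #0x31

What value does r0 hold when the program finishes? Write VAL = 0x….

VAL = 0x67

[0] flags=1001 → (cmp)
[1] flags=1001 EQ?F → skip
[2] flags=1001 HI?F → skip
[3] flags=0011 → (cmp)
[4] flags=0011 HI?T → r4=0xb8
[5] flags=0011 GE?F → skip
[6] flags=0010 → (cmp)
[7] flags=0010 VC?T → r1=0x31
[8] flags=0010 EQ?F → skip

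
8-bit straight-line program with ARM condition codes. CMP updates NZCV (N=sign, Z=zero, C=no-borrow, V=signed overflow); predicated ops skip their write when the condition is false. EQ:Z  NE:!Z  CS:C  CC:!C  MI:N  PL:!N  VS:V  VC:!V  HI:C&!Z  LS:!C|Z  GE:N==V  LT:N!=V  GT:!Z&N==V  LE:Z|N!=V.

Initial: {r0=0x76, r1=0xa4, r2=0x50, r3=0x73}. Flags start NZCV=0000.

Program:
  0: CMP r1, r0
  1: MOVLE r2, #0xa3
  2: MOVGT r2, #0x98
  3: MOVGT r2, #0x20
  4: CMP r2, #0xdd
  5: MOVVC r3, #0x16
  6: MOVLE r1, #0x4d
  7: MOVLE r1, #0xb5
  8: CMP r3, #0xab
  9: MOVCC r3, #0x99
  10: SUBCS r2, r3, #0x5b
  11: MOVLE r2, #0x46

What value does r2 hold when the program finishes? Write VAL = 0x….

VAL = 0xa3

0: ✓ CMP  NZCV=0011
1: ✓ MOVLE  r2←0xa3
2: · MOVGT
3: · MOVGT
4: ✓ CMP  NZCV=1000
5: ✓ MOVVC  r3←0x16
6: ✓ MOVLE  r1←0x4d
7: ✓ MOVLE  r1←0xb5
8: ✓ CMP  NZCV=0000
9: ✓ MOVCC  r3←0x99
10: · SUBCS
11: · MOVLE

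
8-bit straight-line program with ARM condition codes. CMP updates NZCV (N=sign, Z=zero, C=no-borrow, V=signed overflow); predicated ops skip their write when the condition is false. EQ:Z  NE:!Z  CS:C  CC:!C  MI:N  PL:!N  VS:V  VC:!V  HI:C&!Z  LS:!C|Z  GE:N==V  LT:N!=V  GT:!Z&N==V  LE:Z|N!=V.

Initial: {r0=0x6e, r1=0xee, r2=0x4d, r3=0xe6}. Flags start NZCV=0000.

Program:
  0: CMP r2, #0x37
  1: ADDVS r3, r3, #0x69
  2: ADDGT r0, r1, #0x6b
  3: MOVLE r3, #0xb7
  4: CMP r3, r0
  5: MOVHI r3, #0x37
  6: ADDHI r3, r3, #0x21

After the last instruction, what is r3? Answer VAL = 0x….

[0] flags=0010 → (cmp)
[1] flags=0010 VS?F → skip
[2] flags=0010 GT?T → r0=0x59
[3] flags=0010 LE?F → skip
[4] flags=1010 → (cmp)
[5] flags=1010 HI?T → r3=0x37
[6] flags=1010 HI?T → r3=0x58

VAL = 0x58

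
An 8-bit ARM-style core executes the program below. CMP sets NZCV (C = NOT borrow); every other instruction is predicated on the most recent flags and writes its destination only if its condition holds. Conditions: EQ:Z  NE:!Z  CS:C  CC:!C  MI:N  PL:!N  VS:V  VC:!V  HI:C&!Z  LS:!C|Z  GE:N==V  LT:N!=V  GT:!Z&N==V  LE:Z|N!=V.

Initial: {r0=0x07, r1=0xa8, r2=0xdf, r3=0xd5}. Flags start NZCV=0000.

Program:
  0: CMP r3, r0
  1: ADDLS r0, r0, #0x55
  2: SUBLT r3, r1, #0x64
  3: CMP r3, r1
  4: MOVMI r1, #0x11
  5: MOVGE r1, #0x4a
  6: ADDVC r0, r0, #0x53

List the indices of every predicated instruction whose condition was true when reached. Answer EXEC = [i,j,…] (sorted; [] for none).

EXEC = [2,4,5]

[0] flags=1010 → (cmp)
[1] flags=1010 LS?F → skip
[2] flags=1010 LT?T → r3=0x44
[3] flags=1001 → (cmp)
[4] flags=1001 MI?T → r1=0x11
[5] flags=1001 GE?T → r1=0x4a
[6] flags=1001 VC?F → skip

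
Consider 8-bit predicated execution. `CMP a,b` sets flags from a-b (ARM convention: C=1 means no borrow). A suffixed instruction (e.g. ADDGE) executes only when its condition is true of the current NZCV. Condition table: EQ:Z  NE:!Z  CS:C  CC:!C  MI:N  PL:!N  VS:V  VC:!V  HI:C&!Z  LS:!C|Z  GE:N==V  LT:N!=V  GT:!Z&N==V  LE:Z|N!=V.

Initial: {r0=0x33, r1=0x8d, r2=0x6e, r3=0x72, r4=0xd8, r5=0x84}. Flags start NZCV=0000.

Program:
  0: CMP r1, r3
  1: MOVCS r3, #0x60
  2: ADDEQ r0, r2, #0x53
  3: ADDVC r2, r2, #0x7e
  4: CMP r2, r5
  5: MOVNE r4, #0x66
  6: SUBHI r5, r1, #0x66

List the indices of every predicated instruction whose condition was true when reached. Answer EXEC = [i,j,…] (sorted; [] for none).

0: ✓ CMP  NZCV=0011
1: ✓ MOVCS  r3←0x60
2: · ADDEQ
3: · ADDVC
4: ✓ CMP  NZCV=1001
5: ✓ MOVNE  r4←0x66
6: · SUBHI

EXEC = [1,5]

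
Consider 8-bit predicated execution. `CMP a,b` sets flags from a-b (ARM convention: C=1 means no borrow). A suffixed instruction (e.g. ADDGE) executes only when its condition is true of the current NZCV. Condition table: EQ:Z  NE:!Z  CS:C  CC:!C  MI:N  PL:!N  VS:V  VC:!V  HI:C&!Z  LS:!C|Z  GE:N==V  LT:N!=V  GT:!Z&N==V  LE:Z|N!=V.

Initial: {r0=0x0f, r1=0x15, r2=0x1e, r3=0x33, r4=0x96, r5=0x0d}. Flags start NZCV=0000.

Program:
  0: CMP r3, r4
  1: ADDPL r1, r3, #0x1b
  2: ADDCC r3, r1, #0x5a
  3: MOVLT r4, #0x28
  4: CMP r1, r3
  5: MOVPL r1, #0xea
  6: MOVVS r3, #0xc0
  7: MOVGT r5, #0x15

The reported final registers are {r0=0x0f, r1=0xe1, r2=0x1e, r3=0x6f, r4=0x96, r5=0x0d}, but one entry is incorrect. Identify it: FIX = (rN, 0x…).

0: ✓ CMP  NZCV=1001
1: · ADDPL
2: ✓ ADDCC  r3←0x6f
3: · MOVLT
4: ✓ CMP  NZCV=1000
5: · MOVPL
6: · MOVVS
7: · MOVGT

FIX = (r1, 0x15)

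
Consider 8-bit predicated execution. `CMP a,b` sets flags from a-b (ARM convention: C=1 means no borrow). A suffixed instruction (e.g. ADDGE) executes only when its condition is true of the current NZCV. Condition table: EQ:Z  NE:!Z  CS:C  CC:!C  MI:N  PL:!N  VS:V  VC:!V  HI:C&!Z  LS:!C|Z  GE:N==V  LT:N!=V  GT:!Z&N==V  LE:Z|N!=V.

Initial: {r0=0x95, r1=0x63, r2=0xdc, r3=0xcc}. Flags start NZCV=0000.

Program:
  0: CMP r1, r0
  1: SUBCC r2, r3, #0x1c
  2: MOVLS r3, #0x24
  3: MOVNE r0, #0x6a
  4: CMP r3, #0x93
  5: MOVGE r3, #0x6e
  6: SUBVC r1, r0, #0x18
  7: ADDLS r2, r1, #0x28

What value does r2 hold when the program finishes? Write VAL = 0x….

VAL = 0x8b

[0] flags=1001 → (cmp)
[1] flags=1001 CC?T → r2=0xb0
[2] flags=1001 LS?T → r3=0x24
[3] flags=1001 NE?T → r0=0x6a
[4] flags=1001 → (cmp)
[5] flags=1001 GE?T → r3=0x6e
[6] flags=1001 VC?F → skip
[7] flags=1001 LS?T → r2=0x8b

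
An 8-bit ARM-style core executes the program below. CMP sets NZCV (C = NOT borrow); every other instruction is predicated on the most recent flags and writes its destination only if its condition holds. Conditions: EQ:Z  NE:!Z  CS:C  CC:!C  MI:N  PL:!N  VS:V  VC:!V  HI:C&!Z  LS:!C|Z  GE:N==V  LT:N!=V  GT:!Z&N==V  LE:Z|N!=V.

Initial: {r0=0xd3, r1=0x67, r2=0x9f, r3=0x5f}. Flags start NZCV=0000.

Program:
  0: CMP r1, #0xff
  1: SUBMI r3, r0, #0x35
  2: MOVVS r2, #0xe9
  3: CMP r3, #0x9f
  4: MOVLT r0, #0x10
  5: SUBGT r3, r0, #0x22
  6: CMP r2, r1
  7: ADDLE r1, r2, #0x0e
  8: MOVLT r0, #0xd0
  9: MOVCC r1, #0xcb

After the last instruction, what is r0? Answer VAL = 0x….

VAL = 0xd0

[0] flags=0000 → (cmp)
[1] flags=0000 MI?F → skip
[2] flags=0000 VS?F → skip
[3] flags=1001 → (cmp)
[4] flags=1001 LT?F → skip
[5] flags=1001 GT?T → r3=0xb1
[6] flags=0011 → (cmp)
[7] flags=0011 LE?T → r1=0xad
[8] flags=0011 LT?T → r0=0xd0
[9] flags=0011 CC?F → skip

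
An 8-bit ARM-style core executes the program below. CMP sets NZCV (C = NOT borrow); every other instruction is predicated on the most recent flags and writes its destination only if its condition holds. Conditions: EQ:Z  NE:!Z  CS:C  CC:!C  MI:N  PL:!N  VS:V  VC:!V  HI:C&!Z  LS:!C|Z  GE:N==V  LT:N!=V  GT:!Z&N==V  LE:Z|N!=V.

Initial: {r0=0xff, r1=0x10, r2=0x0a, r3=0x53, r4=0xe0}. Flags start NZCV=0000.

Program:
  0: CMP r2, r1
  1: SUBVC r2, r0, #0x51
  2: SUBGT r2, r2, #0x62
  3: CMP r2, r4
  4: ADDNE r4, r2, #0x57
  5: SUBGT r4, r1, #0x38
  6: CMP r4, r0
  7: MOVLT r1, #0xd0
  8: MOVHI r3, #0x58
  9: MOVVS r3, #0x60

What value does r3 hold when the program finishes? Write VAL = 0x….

[0] flags=1000 → (cmp)
[1] flags=1000 VC?T → r2=0xae
[2] flags=1000 GT?F → skip
[3] flags=1000 → (cmp)
[4] flags=1000 NE?T → r4=0x05
[5] flags=1000 GT?F → skip
[6] flags=0000 → (cmp)
[7] flags=0000 LT?F → skip
[8] flags=0000 HI?F → skip
[9] flags=0000 VS?F → skip

VAL = 0x53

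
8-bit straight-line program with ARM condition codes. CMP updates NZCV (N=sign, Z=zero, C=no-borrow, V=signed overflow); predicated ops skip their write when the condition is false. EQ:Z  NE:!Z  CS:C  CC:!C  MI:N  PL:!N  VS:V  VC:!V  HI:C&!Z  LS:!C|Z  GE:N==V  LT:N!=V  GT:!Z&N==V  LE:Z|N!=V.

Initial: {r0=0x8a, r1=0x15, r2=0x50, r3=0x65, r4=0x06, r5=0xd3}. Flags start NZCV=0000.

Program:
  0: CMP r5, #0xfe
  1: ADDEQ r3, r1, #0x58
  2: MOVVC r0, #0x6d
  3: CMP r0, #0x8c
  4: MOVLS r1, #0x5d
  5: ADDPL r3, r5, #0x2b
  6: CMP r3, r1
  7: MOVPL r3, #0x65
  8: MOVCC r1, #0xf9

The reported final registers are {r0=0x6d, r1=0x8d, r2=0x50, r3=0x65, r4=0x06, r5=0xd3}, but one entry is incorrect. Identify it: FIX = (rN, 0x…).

FIX = (r1, 0x5d)

[0] flags=1000 → (cmp)
[1] flags=1000 EQ?F → skip
[2] flags=1000 VC?T → r0=0x6d
[3] flags=1001 → (cmp)
[4] flags=1001 LS?T → r1=0x5d
[5] flags=1001 PL?F → skip
[6] flags=0010 → (cmp)
[7] flags=0010 PL?T → r3=0x65
[8] flags=0010 CC?F → skip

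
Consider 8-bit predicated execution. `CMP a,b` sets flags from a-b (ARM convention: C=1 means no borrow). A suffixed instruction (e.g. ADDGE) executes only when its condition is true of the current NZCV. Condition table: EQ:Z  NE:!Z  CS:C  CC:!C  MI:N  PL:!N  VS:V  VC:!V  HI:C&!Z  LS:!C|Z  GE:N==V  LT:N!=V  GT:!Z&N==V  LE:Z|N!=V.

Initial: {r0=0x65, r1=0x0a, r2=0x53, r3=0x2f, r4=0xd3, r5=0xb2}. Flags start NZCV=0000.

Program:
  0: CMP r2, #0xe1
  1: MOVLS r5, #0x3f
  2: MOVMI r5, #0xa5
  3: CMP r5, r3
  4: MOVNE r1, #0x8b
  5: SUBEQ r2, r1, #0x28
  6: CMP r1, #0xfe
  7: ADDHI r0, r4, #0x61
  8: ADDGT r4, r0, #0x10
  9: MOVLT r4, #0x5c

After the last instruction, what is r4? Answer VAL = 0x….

0: ✓ CMP  NZCV=0000
1: ✓ MOVLS  r5←0x3f
2: · MOVMI
3: ✓ CMP  NZCV=0010
4: ✓ MOVNE  r1←0x8b
5: · SUBEQ
6: ✓ CMP  NZCV=1000
7: · ADDHI
8: · ADDGT
9: ✓ MOVLT  r4←0x5c

VAL = 0x5c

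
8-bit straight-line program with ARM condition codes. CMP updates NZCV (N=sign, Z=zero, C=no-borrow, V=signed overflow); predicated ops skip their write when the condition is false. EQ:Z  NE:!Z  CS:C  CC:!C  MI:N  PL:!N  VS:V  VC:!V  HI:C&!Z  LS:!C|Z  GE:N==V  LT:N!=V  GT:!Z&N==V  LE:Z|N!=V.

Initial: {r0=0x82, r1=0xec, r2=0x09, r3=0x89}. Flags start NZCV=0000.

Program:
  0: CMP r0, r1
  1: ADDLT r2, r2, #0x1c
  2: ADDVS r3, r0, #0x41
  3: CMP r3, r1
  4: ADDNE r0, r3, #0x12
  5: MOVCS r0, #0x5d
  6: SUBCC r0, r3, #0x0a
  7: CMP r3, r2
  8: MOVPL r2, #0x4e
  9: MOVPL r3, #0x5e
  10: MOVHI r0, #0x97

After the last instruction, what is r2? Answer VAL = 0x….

VAL = 0x4e

[0] flags=1000 → (cmp)
[1] flags=1000 LT?T → r2=0x25
[2] flags=1000 VS?F → skip
[3] flags=1000 → (cmp)
[4] flags=1000 NE?T → r0=0x9b
[5] flags=1000 CS?F → skip
[6] flags=1000 CC?T → r0=0x7f
[7] flags=0011 → (cmp)
[8] flags=0011 PL?T → r2=0x4e
[9] flags=0011 PL?T → r3=0x5e
[10] flags=0011 HI?T → r0=0x97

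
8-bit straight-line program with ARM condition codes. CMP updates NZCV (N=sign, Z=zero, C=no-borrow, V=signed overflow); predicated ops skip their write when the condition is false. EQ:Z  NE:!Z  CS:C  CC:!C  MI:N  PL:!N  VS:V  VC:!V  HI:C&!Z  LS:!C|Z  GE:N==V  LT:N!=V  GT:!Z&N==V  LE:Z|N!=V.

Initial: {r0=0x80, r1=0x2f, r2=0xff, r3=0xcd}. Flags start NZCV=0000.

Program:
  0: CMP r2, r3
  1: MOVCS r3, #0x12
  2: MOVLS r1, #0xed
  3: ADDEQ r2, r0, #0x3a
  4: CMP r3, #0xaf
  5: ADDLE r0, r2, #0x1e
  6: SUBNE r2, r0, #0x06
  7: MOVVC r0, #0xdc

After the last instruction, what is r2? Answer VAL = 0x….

0: ✓ CMP  NZCV=0010
1: ✓ MOVCS  r3←0x12
2: · MOVLS
3: · ADDEQ
4: ✓ CMP  NZCV=0000
5: · ADDLE
6: ✓ SUBNE  r2←0x7a
7: ✓ MOVVC  r0←0xdc

VAL = 0x7a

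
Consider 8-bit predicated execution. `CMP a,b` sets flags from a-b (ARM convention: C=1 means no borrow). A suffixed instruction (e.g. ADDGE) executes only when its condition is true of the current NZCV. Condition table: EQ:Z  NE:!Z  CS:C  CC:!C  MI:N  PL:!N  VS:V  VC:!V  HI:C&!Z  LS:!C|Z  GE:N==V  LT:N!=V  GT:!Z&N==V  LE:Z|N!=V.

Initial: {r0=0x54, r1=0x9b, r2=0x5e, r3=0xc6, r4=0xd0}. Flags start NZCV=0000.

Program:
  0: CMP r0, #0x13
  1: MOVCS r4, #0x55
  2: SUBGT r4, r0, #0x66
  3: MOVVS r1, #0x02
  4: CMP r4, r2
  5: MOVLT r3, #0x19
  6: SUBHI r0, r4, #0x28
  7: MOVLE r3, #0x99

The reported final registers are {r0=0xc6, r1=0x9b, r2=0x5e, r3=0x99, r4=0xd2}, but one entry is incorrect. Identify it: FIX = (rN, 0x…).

0: ✓ CMP  NZCV=0010
1: ✓ MOVCS  r4←0x55
2: ✓ SUBGT  r4←0xee
3: · MOVVS
4: ✓ CMP  NZCV=1010
5: ✓ MOVLT  r3←0x19
6: ✓ SUBHI  r0←0xc6
7: ✓ MOVLE  r3←0x99

FIX = (r4, 0xee)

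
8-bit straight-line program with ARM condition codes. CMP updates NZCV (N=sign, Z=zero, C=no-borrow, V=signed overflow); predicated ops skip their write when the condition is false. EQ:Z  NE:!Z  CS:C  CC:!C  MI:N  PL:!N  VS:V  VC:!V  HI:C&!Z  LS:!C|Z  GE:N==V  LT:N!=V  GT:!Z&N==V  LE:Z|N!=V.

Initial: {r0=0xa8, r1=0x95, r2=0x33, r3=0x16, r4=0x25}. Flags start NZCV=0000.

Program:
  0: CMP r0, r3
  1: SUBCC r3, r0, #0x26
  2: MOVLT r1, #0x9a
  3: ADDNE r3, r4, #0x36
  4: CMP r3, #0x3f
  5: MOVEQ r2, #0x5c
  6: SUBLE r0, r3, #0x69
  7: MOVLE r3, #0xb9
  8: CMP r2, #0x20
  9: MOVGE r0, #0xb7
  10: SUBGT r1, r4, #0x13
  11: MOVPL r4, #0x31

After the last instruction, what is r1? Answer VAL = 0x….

VAL = 0x12

0: ✓ CMP  NZCV=1010
1: · SUBCC
2: ✓ MOVLT  r1←0x9a
3: ✓ ADDNE  r3←0x5b
4: ✓ CMP  NZCV=0010
5: · MOVEQ
6: · SUBLE
7: · MOVLE
8: ✓ CMP  NZCV=0010
9: ✓ MOVGE  r0←0xb7
10: ✓ SUBGT  r1←0x12
11: ✓ MOVPL  r4←0x31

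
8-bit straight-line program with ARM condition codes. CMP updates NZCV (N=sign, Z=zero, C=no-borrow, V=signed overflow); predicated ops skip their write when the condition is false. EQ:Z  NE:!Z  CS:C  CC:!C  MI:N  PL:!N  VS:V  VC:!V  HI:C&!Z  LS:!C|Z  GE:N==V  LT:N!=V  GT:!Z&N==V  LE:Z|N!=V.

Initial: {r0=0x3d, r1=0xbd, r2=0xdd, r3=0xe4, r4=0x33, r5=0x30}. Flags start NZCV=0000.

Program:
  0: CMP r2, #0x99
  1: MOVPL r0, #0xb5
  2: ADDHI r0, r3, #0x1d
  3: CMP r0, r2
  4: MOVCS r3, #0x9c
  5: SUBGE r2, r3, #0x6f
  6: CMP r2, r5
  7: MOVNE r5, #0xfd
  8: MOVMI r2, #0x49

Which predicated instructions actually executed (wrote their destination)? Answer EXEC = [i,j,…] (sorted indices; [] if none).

EXEC = [1,2,5,7]

[0] flags=0010 → (cmp)
[1] flags=0010 PL?T → r0=0xb5
[2] flags=0010 HI?T → r0=0x01
[3] flags=0000 → (cmp)
[4] flags=0000 CS?F → skip
[5] flags=0000 GE?T → r2=0x75
[6] flags=0010 → (cmp)
[7] flags=0010 NE?T → r5=0xfd
[8] flags=0010 MI?F → skip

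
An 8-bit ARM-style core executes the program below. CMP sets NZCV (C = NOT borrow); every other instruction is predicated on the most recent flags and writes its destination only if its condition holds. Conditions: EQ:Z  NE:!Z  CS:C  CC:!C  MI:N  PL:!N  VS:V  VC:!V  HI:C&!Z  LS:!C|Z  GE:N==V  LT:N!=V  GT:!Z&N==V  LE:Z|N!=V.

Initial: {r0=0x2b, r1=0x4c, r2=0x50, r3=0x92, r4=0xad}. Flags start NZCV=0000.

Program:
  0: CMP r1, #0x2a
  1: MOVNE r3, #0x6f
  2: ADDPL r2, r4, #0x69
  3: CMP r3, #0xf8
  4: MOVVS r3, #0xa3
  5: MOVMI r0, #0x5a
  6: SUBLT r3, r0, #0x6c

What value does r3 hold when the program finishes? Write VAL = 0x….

0: ✓ CMP  NZCV=0010
1: ✓ MOVNE  r3←0x6f
2: ✓ ADDPL  r2←0x16
3: ✓ CMP  NZCV=0000
4: · MOVVS
5: · MOVMI
6: · SUBLT

VAL = 0x6f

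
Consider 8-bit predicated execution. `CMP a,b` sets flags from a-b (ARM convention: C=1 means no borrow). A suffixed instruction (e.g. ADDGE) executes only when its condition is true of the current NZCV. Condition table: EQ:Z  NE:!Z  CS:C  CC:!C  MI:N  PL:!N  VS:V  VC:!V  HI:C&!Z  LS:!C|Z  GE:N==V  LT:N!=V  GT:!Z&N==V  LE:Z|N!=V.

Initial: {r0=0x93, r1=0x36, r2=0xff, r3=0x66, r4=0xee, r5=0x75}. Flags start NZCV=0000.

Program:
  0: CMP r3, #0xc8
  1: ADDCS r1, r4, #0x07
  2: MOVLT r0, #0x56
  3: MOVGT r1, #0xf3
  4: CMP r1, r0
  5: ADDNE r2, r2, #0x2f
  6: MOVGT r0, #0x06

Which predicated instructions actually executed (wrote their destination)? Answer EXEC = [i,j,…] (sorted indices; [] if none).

[0] flags=1001 → (cmp)
[1] flags=1001 CS?F → skip
[2] flags=1001 LT?F → skip
[3] flags=1001 GT?T → r1=0xf3
[4] flags=0010 → (cmp)
[5] flags=0010 NE?T → r2=0x2e
[6] flags=0010 GT?T → r0=0x06

EXEC = [3,5,6]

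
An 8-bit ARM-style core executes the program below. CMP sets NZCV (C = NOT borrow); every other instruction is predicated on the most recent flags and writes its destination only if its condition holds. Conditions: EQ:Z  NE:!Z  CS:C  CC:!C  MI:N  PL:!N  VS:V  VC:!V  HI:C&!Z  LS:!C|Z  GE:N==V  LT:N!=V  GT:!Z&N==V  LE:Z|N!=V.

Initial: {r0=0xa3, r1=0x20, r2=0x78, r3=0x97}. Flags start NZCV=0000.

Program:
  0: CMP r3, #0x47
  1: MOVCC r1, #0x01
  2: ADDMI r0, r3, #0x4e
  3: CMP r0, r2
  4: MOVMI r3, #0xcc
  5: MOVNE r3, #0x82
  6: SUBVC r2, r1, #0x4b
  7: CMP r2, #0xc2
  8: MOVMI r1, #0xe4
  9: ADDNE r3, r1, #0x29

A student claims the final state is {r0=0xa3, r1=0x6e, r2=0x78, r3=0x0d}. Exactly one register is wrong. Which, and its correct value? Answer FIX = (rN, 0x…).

FIX = (r1, 0xe4)

[0] flags=0011 → (cmp)
[1] flags=0011 CC?F → skip
[2] flags=0011 MI?F → skip
[3] flags=0011 → (cmp)
[4] flags=0011 MI?F → skip
[5] flags=0011 NE?T → r3=0x82
[6] flags=0011 VC?F → skip
[7] flags=1001 → (cmp)
[8] flags=1001 MI?T → r1=0xe4
[9] flags=1001 NE?T → r3=0x0d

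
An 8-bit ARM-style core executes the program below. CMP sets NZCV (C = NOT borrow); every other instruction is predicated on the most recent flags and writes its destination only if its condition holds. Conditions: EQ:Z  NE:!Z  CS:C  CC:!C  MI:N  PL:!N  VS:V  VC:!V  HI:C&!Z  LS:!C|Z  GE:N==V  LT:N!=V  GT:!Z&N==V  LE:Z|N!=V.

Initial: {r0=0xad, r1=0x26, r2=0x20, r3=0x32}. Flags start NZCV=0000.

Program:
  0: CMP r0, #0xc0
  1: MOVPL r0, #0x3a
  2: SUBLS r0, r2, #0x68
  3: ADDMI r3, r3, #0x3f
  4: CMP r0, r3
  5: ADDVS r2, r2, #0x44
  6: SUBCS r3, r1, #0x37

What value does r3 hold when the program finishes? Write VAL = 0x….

VAL = 0xef

[0] flags=1000 → (cmp)
[1] flags=1000 PL?F → skip
[2] flags=1000 LS?T → r0=0xb8
[3] flags=1000 MI?T → r3=0x71
[4] flags=0011 → (cmp)
[5] flags=0011 VS?T → r2=0x64
[6] flags=0011 CS?T → r3=0xef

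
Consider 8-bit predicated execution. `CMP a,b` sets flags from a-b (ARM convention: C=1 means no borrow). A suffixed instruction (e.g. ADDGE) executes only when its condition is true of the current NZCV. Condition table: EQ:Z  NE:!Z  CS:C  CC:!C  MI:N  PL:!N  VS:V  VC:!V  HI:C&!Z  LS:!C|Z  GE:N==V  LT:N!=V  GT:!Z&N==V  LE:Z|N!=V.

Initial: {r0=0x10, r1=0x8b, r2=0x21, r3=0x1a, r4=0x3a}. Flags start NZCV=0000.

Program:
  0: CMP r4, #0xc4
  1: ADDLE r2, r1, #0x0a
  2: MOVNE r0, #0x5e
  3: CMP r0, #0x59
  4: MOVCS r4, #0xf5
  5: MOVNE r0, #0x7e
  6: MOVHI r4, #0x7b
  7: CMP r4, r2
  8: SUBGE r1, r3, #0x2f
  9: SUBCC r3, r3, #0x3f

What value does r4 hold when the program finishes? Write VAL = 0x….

0: ✓ CMP  NZCV=0000
1: · ADDLE
2: ✓ MOVNE  r0←0x5e
3: ✓ CMP  NZCV=0010
4: ✓ MOVCS  r4←0xf5
5: ✓ MOVNE  r0←0x7e
6: ✓ MOVHI  r4←0x7b
7: ✓ CMP  NZCV=0010
8: ✓ SUBGE  r1←0xeb
9: · SUBCC

VAL = 0x7b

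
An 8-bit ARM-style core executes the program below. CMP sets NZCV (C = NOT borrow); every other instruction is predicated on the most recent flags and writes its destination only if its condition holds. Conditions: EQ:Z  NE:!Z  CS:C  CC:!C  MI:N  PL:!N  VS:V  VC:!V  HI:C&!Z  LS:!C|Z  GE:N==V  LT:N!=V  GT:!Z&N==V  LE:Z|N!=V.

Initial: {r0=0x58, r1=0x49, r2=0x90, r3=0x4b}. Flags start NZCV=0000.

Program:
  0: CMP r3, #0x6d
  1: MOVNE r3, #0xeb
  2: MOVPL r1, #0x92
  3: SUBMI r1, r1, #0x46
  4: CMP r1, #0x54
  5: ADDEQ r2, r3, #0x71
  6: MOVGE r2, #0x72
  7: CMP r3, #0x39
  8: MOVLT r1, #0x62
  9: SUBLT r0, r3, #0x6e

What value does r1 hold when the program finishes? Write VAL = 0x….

0: ✓ CMP  NZCV=1000
1: ✓ MOVNE  r3←0xeb
2: · MOVPL
3: ✓ SUBMI  r1←0x03
4: ✓ CMP  NZCV=1000
5: · ADDEQ
6: · MOVGE
7: ✓ CMP  NZCV=1010
8: ✓ MOVLT  r1←0x62
9: ✓ SUBLT  r0←0x7d

VAL = 0x62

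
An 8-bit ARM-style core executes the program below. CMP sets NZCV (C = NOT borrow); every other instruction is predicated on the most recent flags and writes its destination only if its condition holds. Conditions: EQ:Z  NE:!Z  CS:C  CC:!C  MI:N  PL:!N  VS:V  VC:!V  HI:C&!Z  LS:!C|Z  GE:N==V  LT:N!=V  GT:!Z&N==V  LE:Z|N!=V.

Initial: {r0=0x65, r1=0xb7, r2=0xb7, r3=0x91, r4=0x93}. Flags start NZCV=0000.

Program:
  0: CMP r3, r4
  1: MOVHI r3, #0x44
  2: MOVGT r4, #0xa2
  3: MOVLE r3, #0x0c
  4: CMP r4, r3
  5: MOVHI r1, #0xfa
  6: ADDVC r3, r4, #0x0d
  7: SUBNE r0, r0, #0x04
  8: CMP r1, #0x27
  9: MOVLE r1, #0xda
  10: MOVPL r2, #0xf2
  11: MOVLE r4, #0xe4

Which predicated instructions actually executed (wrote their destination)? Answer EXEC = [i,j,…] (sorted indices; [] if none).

0: ✓ CMP  NZCV=1000
1: · MOVHI
2: · MOVGT
3: ✓ MOVLE  r3←0x0c
4: ✓ CMP  NZCV=1010
5: ✓ MOVHI  r1←0xfa
6: ✓ ADDVC  r3←0xa0
7: ✓ SUBNE  r0←0x61
8: ✓ CMP  NZCV=1010
9: ✓ MOVLE  r1←0xda
10: · MOVPL
11: ✓ MOVLE  r4←0xe4

EXEC = [3,5,6,7,9,11]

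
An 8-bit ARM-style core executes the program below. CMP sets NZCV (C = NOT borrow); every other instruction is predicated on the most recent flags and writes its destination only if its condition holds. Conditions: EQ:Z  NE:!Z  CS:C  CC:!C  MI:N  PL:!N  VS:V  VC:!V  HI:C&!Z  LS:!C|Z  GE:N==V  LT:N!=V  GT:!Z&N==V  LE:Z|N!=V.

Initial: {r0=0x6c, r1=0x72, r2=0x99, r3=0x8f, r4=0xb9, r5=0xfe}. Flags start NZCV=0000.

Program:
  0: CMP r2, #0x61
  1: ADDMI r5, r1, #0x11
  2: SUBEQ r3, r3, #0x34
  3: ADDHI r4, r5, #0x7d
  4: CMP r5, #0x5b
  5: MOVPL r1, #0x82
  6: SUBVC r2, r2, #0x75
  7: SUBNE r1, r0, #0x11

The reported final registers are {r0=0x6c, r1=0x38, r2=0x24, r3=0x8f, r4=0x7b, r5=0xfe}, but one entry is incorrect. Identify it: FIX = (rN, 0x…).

FIX = (r1, 0x5b)

[0] flags=0011 → (cmp)
[1] flags=0011 MI?F → skip
[2] flags=0011 EQ?F → skip
[3] flags=0011 HI?T → r4=0x7b
[4] flags=1010 → (cmp)
[5] flags=1010 PL?F → skip
[6] flags=1010 VC?T → r2=0x24
[7] flags=1010 NE?T → r1=0x5b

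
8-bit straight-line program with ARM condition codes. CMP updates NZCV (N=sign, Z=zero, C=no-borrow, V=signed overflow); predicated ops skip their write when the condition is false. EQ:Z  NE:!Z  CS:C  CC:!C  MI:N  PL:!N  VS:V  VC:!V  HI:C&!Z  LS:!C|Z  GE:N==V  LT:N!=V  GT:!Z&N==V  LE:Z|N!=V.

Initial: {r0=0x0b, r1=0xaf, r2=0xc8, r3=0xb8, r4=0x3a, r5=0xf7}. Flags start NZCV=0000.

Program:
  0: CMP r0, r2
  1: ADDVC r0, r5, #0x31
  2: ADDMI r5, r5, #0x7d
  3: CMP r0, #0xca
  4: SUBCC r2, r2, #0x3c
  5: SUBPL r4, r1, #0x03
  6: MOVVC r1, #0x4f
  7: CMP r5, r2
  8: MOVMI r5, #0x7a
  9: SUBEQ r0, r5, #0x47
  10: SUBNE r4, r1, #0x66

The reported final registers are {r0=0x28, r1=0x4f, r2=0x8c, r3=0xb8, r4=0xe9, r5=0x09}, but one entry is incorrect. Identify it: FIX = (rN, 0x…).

FIX = (r5, 0xf7)

0: ✓ CMP  NZCV=0000
1: ✓ ADDVC  r0←0x28
2: · ADDMI
3: ✓ CMP  NZCV=0000
4: ✓ SUBCC  r2←0x8c
5: ✓ SUBPL  r4←0xac
6: ✓ MOVVC  r1←0x4f
7: ✓ CMP  NZCV=0010
8: · MOVMI
9: · SUBEQ
10: ✓ SUBNE  r4←0xe9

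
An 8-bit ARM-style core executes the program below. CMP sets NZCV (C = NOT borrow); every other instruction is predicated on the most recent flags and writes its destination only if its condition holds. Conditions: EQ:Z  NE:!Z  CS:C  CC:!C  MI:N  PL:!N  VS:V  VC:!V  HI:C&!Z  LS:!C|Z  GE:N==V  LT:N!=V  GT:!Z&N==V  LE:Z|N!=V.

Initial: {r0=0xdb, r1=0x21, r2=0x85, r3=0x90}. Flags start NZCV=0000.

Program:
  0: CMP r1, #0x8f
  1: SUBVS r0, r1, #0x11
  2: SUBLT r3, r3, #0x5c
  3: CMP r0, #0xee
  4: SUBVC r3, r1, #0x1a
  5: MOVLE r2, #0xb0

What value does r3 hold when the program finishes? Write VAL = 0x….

VAL = 0x07

[0] flags=1001 → (cmp)
[1] flags=1001 VS?T → r0=0x10
[2] flags=1001 LT?F → skip
[3] flags=0000 → (cmp)
[4] flags=0000 VC?T → r3=0x07
[5] flags=0000 LE?F → skip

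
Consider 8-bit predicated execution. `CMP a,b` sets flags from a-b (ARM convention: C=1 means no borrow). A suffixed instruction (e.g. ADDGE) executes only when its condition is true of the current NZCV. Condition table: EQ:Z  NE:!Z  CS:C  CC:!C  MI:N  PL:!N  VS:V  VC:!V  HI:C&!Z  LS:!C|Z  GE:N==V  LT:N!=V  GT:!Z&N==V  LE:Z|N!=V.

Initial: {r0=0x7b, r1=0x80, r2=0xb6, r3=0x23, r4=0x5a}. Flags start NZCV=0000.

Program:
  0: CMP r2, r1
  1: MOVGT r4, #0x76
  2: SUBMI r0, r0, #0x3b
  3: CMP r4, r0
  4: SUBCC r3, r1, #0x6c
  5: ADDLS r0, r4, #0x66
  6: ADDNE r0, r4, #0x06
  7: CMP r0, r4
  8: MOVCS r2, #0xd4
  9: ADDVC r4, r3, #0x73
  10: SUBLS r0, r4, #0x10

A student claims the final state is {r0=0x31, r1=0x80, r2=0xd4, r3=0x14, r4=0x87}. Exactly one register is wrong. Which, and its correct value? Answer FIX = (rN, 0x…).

FIX = (r0, 0x7c)

0: ✓ CMP  NZCV=0010
1: ✓ MOVGT  r4←0x76
2: · SUBMI
3: ✓ CMP  NZCV=1000
4: ✓ SUBCC  r3←0x14
5: ✓ ADDLS  r0←0xdc
6: ✓ ADDNE  r0←0x7c
7: ✓ CMP  NZCV=0010
8: ✓ MOVCS  r2←0xd4
9: ✓ ADDVC  r4←0x87
10: · SUBLS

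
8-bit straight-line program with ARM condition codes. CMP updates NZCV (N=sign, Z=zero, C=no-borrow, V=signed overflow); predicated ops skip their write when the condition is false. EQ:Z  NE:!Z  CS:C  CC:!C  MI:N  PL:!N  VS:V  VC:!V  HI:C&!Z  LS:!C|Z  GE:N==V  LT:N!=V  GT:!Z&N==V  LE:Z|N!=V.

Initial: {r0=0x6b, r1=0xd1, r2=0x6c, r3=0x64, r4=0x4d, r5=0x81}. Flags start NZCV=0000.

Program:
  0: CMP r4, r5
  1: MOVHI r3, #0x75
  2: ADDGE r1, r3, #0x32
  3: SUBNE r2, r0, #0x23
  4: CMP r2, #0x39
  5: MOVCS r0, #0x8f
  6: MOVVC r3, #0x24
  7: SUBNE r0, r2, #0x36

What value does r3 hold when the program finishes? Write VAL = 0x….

[0] flags=1001 → (cmp)
[1] flags=1001 HI?F → skip
[2] flags=1001 GE?T → r1=0x96
[3] flags=1001 NE?T → r2=0x48
[4] flags=0010 → (cmp)
[5] flags=0010 CS?T → r0=0x8f
[6] flags=0010 VC?T → r3=0x24
[7] flags=0010 NE?T → r0=0x12

VAL = 0x24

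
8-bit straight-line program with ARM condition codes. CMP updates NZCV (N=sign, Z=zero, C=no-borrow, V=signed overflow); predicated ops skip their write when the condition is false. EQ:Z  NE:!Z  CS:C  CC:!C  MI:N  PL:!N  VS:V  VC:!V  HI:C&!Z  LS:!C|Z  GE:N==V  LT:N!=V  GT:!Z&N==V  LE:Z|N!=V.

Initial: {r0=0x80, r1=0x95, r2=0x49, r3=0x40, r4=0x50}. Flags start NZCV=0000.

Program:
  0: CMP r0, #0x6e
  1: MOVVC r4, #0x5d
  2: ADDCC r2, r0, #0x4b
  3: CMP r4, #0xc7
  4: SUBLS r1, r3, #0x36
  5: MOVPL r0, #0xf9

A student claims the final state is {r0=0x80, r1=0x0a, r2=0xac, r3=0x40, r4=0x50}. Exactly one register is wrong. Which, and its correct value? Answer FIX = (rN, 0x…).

[0] flags=0011 → (cmp)
[1] flags=0011 VC?F → skip
[2] flags=0011 CC?F → skip
[3] flags=1001 → (cmp)
[4] flags=1001 LS?T → r1=0x0a
[5] flags=1001 PL?F → skip

FIX = (r2, 0x49)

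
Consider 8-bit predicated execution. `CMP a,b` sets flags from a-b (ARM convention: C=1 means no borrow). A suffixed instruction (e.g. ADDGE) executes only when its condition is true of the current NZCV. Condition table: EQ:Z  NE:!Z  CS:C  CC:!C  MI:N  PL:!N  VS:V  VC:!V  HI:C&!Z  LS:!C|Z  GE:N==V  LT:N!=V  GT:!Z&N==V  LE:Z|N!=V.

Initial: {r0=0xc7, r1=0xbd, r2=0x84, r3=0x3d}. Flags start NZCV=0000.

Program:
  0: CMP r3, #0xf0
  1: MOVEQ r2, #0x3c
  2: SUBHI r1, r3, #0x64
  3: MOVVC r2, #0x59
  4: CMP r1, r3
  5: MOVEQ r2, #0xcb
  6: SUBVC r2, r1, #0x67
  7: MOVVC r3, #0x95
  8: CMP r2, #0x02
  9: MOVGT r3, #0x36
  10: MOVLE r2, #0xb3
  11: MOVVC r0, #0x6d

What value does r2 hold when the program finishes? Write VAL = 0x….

VAL = 0x56

[0] flags=0000 → (cmp)
[1] flags=0000 EQ?F → skip
[2] flags=0000 HI?F → skip
[3] flags=0000 VC?T → r2=0x59
[4] flags=1010 → (cmp)
[5] flags=1010 EQ?F → skip
[6] flags=1010 VC?T → r2=0x56
[7] flags=1010 VC?T → r3=0x95
[8] flags=0010 → (cmp)
[9] flags=0010 GT?T → r3=0x36
[10] flags=0010 LE?F → skip
[11] flags=0010 VC?T → r0=0x6d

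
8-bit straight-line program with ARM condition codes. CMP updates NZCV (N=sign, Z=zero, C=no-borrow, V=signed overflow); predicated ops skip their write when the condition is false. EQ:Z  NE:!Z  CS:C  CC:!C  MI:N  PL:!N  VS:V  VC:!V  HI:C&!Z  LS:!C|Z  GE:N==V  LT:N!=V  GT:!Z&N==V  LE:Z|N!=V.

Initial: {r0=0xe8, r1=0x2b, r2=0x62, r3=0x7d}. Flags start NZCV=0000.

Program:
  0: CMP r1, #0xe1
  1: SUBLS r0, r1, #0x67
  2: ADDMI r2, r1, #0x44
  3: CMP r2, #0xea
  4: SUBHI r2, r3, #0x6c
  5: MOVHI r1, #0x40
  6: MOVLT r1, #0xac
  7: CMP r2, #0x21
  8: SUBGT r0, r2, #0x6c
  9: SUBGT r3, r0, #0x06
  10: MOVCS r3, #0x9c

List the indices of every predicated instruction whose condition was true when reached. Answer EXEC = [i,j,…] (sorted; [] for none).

EXEC = [1,8,9,10]

[0] flags=0000 → (cmp)
[1] flags=0000 LS?T → r0=0xc4
[2] flags=0000 MI?F → skip
[3] flags=0000 → (cmp)
[4] flags=0000 HI?F → skip
[5] flags=0000 HI?F → skip
[6] flags=0000 LT?F → skip
[7] flags=0010 → (cmp)
[8] flags=0010 GT?T → r0=0xf6
[9] flags=0010 GT?T → r3=0xf0
[10] flags=0010 CS?T → r3=0x9c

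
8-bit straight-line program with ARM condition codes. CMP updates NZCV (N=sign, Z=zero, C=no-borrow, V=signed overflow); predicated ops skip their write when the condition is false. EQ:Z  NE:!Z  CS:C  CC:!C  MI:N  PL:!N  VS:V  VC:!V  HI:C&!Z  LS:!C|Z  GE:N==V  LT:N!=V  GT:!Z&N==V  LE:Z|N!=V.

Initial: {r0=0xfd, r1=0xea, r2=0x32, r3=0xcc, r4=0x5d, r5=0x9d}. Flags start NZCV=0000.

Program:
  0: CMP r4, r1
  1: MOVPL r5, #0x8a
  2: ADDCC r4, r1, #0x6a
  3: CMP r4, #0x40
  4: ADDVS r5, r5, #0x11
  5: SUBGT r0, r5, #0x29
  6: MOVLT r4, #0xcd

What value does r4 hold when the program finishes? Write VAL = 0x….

VAL = 0x54

[0] flags=0000 → (cmp)
[1] flags=0000 PL?T → r5=0x8a
[2] flags=0000 CC?T → r4=0x54
[3] flags=0010 → (cmp)
[4] flags=0010 VS?F → skip
[5] flags=0010 GT?T → r0=0x61
[6] flags=0010 LT?F → skip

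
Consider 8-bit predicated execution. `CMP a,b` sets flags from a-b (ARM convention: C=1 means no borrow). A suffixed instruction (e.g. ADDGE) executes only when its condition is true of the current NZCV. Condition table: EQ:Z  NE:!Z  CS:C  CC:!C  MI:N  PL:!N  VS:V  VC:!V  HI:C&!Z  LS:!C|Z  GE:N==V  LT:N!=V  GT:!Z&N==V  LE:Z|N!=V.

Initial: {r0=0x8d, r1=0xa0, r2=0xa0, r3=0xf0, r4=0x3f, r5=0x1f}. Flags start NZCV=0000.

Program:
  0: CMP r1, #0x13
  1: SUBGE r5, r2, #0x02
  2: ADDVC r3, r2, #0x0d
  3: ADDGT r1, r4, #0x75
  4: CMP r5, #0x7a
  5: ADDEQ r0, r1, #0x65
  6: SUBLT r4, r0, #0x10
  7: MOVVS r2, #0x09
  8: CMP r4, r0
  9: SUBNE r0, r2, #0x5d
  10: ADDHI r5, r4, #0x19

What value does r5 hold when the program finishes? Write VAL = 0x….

VAL = 0x1f

[0] flags=1010 → (cmp)
[1] flags=1010 GE?F → skip
[2] flags=1010 VC?T → r3=0xad
[3] flags=1010 GT?F → skip
[4] flags=1000 → (cmp)
[5] flags=1000 EQ?F → skip
[6] flags=1000 LT?T → r4=0x7d
[7] flags=1000 VS?F → skip
[8] flags=1001 → (cmp)
[9] flags=1001 NE?T → r0=0x43
[10] flags=1001 HI?F → skip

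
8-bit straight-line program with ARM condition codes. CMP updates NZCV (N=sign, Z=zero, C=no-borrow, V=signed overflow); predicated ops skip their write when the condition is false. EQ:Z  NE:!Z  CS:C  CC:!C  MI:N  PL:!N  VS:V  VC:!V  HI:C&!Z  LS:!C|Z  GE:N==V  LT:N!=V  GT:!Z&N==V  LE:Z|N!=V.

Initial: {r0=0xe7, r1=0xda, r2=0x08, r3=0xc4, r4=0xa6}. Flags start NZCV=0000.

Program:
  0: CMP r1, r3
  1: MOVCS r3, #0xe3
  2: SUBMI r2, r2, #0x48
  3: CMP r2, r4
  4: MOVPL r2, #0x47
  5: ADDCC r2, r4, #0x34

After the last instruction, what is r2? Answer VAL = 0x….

VAL = 0xda

0: ✓ CMP  NZCV=0010
1: ✓ MOVCS  r3←0xe3
2: · SUBMI
3: ✓ CMP  NZCV=0000
4: ✓ MOVPL  r2←0x47
5: ✓ ADDCC  r2←0xda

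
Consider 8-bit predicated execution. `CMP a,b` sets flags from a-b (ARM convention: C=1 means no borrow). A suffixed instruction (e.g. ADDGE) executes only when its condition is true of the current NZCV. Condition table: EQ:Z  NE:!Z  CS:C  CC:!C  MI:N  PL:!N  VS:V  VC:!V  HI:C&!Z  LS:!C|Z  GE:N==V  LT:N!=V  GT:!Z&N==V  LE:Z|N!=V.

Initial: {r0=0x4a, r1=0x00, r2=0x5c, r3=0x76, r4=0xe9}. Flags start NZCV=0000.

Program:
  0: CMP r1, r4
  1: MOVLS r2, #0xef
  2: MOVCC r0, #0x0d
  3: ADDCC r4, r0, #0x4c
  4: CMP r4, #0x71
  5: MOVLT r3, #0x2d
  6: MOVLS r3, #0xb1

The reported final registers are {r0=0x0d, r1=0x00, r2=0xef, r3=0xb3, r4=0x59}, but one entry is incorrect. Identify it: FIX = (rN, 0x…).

0: ✓ CMP  NZCV=0000
1: ✓ MOVLS  r2←0xef
2: ✓ MOVCC  r0←0x0d
3: ✓ ADDCC  r4←0x59
4: ✓ CMP  NZCV=1000
5: ✓ MOVLT  r3←0x2d
6: ✓ MOVLS  r3←0xb1

FIX = (r3, 0xb1)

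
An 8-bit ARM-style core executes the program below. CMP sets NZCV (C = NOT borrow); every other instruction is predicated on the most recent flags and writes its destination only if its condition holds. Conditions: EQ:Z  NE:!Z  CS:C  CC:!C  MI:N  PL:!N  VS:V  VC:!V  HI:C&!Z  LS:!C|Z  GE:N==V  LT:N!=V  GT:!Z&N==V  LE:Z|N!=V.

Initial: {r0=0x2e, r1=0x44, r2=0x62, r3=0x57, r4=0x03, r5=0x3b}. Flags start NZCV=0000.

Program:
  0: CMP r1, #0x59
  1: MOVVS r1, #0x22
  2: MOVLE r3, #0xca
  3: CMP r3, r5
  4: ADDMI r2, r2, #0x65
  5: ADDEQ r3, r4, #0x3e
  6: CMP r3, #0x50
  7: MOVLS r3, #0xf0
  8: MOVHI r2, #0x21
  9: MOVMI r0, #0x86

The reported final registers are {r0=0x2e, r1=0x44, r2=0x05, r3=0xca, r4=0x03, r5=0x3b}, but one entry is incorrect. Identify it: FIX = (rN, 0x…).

FIX = (r2, 0x21)

[0] flags=1000 → (cmp)
[1] flags=1000 VS?F → skip
[2] flags=1000 LE?T → r3=0xca
[3] flags=1010 → (cmp)
[4] flags=1010 MI?T → r2=0xc7
[5] flags=1010 EQ?F → skip
[6] flags=0011 → (cmp)
[7] flags=0011 LS?F → skip
[8] flags=0011 HI?T → r2=0x21
[9] flags=0011 MI?F → skip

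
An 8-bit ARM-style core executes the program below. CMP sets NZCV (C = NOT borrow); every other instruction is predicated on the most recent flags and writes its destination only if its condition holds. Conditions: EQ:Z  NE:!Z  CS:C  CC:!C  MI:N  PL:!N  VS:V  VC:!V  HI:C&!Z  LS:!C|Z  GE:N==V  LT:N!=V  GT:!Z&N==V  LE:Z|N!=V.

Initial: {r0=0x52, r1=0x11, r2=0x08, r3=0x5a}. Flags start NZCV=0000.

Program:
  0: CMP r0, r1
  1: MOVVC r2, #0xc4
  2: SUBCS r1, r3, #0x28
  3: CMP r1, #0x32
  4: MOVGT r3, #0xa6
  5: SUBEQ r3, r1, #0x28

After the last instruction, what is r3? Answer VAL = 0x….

VAL = 0x0a

0: ✓ CMP  NZCV=0010
1: ✓ MOVVC  r2←0xc4
2: ✓ SUBCS  r1←0x32
3: ✓ CMP  NZCV=0110
4: · MOVGT
5: ✓ SUBEQ  r3←0x0a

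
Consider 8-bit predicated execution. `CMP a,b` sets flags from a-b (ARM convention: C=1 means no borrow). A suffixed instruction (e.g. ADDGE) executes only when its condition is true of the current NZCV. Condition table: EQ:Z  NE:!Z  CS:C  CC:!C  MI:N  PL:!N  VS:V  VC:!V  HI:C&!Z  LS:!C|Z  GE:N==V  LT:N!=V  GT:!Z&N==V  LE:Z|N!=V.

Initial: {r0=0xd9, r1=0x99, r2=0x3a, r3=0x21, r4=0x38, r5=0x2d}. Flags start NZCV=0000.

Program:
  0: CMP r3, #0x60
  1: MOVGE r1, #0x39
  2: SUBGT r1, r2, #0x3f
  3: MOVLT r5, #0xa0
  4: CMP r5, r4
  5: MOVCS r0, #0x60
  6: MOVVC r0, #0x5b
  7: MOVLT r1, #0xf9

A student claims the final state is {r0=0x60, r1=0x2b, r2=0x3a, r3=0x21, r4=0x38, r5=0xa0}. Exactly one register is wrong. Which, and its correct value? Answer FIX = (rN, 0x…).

[0] flags=1000 → (cmp)
[1] flags=1000 GE?F → skip
[2] flags=1000 GT?F → skip
[3] flags=1000 LT?T → r5=0xa0
[4] flags=0011 → (cmp)
[5] flags=0011 CS?T → r0=0x60
[6] flags=0011 VC?F → skip
[7] flags=0011 LT?T → r1=0xf9

FIX = (r1, 0xf9)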